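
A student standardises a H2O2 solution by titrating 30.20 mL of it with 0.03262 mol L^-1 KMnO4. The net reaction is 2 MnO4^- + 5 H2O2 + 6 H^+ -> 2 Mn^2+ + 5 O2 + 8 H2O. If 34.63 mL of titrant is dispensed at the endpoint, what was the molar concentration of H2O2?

0.0935 M

n(KMnO4) = 0.03262 x 0.03463 = 0.001130 mol.
From the balanced equation, 2 mol KMnO4 reacts with 5 mol H2O2, so n(H2O2) = 0.001130 x 5/2 = 0.002824 mol.
[H2O2] = 0.002824 / 0.03020 L = 0.0935 M.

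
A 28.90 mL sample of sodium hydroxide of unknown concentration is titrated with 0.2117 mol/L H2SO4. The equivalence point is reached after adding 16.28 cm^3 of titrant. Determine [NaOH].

n(H2SO4) delivered = 0.2117 x 0.01628 = 0.003446 mol.
The reaction is 2 NaOH + 1 H2SO4, so n(NaOH) = 0.003446 x 2/1 = 0.006893 mol.
[NaOH] = 0.006893 mol / 0.02890 L = 0.239 M.

0.239 M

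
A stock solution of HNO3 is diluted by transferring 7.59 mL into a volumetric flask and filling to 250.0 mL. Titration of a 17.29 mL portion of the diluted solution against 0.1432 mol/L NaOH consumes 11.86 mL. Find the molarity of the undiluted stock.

3.24 M

n(NaOH) = 0.1432 x 0.01186 = 0.001698 mol.
n(HNO3) in the aliquot = 0.001698 mol.
[diluted HNO3] = 0.001698 / 0.01729 = 0.09823 M.
Dilution factor = 250.0/7.590 = 32.94, so [stock] = 0.09823 x 32.94 = 3.24 M.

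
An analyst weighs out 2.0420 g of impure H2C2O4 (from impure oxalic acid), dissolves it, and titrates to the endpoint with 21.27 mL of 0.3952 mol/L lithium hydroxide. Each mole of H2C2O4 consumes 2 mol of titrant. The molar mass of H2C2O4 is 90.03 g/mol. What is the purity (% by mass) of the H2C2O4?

n(LiOH) = 0.3952 x 0.02127 = 0.008406 mol.
n(H2C2O4) = 0.008406 / 2 = 0.004203 mol.
mass of H2C2O4 = 0.004203 x 90.03 = 0.3784 g.
% purity = 0.3784 / 2.0420 x 100 = 18.5%.

18.5%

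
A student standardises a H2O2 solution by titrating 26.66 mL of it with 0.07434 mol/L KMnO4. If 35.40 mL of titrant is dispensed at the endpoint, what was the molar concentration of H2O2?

0.247 M

n(KMnO4) = 0.07434 x 0.03540 = 0.002632 mol.
From the balanced equation, 2 mol KMnO4 reacts with 5 mol H2O2, so n(H2O2) = 0.002632 x 5/2 = 0.006579 mol.
[H2O2] = 0.006579 / 0.02666 L = 0.247 M.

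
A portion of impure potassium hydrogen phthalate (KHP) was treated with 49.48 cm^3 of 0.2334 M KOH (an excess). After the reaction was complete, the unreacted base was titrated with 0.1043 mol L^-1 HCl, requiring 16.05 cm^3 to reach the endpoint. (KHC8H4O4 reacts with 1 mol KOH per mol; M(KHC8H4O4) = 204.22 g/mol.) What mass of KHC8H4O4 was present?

Total n(KOH) added = 0.2334 x 0.04948 = 0.01155 mol.
n(HCl) used = 0.1043 x 0.01605 = 0.001674 mol, which equals the excess n(KOH).
So n(KOH) consumed by the sample = 0.01155 - 0.001674 = 0.009875 mol.
n(KHC8H4O4) = 0.009875 / 1 = 0.009875 mol.
mass = 0.009875 mol x 204.22 g/mol = 2.02 g.

2.02 g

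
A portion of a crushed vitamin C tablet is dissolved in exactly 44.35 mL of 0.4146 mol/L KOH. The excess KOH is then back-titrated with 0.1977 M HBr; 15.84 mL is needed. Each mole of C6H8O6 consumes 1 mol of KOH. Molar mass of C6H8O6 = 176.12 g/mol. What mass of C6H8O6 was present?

Total n(KOH) added = 0.4146 x 0.04435 = 0.01839 mol.
n(HBr) used = 0.1977 x 0.01584 = 0.003132 mol, which equals the excess n(KOH).
So n(KOH) consumed by the sample = 0.01839 - 0.003132 = 0.01526 mol.
n(C6H8O6) = 0.01526 / 1 = 0.01526 mol.
mass = 0.01526 mol x 176.12 g/mol = 2.69 g.

2.69 g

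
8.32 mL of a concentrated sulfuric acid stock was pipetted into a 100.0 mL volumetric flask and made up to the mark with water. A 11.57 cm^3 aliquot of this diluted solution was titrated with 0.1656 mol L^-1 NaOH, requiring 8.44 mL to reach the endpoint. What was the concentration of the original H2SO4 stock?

n(NaOH) = 0.1656 x 0.008440 = 0.001398 mol.
n(H2SO4) in the aliquot = 0.001398 x 1/2 = 0.0006988 mol.
[diluted H2SO4] = 0.0006988 / 0.01157 = 0.06040 M.
Dilution factor = 100.0/8.320 = 12.02, so [stock] = 0.06040 x 12.02 = 0.726 M.

0.726 M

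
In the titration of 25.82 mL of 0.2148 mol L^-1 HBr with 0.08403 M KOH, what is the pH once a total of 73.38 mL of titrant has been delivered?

11.80

n(acid) = 0.2148 x 0.02582 = 0.005546 mol; n(KOH) added = 0.08403 x 0.07338 = 0.006166 mol.
Base is in excess by 0.006166 - 0.005546 = 0.0006200 mol in a total volume of 0.09920 L.
[OH^-] = 0.0006200/0.09920 = 0.006250 M, so pOH = 2.20 and pH = 14.00 - 2.20 = 11.80.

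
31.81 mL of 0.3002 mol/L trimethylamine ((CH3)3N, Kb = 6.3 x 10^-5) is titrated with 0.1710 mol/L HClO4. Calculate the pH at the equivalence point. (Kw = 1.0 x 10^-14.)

5.38

n((CH3)3N) = 0.3002 x 0.03181 = 0.009549 mol; V(HClO4) at equivalence = 0.009549/0.1710 = 0.05584 L.
At equivalence the base is fully converted to (CH3)3NH+; total volume = 0.08765 L, so [(CH3)3NH+] = 0.009549/0.08765 = 0.1089 M.
Ka((CH3)3NH+) = Kw/Kb = 1.0e-14 / 6.3 x 10^-5 = 1.59e-10.
[H^+] = sqrt(Ka x [(CH3)3NH+]) = sqrt(1.59e-10 x 0.1089) = 4.16e-6 M.
pH = -log(4.16e-6) = 5.38.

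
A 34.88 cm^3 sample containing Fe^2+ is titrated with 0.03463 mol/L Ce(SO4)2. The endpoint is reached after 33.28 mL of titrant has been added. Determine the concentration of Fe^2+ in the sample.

0.0330 M

n(Ce(SO4)2) = 0.03463 x 0.03328 = 0.001152 mol.
From the balanced equation, 1 mol Ce(SO4)2 reacts with 1 mol Fe^2+, so n(Fe^2+) = 0.001152 x 1/1 = 0.001152 mol.
[Fe^2+] = 0.001152 / 0.03488 L = 0.0330 M.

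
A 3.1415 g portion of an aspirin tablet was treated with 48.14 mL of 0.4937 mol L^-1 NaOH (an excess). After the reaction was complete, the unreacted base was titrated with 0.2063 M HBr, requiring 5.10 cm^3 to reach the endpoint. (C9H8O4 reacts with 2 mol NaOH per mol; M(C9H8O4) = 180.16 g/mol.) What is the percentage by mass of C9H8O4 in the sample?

Total n(NaOH) added = 0.4937 x 0.04814 = 0.02377 mol.
n(HBr) used = 0.2063 x 0.005100 = 0.001052 mol, which equals the excess n(NaOH).
So n(NaOH) consumed by the sample = 0.02377 - 0.001052 = 0.02271 mol.
n(C9H8O4) = 0.02271 / 2 = 0.01136 mol.
mass C9H8O4 = 0.01136 x 180.16 = 2.046 g, so %C9H8O4 = 2.046/3.1415 x 100 = 65.1%.

65.1%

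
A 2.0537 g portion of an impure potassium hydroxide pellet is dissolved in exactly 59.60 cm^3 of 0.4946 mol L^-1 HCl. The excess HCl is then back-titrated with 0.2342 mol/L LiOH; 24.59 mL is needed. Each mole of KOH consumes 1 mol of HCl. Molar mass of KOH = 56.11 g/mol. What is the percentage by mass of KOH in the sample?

64.8%

Total n(HCl) added = 0.4946 x 0.05960 = 0.02948 mol.
n(LiOH) used = 0.2342 x 0.02459 = 0.005759 mol, which equals the excess n(HCl).
So n(HCl) consumed by the sample = 0.02948 - 0.005759 = 0.02372 mol.
n(KOH) = 0.02372 / 1 = 0.02372 mol.
mass KOH = 0.02372 x 56.11 = 1.331 g, so %KOH = 1.331/2.0537 x 100 = 64.8%.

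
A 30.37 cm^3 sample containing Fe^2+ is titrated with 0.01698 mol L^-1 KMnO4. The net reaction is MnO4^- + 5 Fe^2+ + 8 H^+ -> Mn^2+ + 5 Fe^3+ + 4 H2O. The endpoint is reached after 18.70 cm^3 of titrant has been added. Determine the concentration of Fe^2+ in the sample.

n(KMnO4) = 0.01698 x 0.01870 = 0.0003175 mol.
From the balanced equation, 1 mol KMnO4 reacts with 5 mol Fe^2+, so n(Fe^2+) = 0.0003175 x 5/1 = 0.001588 mol.
[Fe^2+] = 0.001588 / 0.03037 L = 0.0523 M.

0.0523 M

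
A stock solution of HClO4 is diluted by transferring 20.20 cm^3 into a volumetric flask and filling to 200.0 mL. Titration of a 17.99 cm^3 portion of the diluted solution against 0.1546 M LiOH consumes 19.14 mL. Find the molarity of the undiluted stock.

n(LiOH) = 0.1546 x 0.01914 = 0.002959 mol.
n(HClO4) in the aliquot = 0.002959 mol.
[diluted HClO4] = 0.002959 / 0.01799 = 0.1645 M.
Dilution factor = 200.0/20.20 = 9.901, so [stock] = 0.1645 x 9.901 = 1.63 M.

1.63 M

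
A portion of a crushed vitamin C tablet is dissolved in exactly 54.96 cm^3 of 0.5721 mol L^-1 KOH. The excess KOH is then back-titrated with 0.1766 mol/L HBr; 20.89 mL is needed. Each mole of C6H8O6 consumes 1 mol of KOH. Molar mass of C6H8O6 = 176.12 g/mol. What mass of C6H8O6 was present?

4.89 g

Total n(KOH) added = 0.5721 x 0.05496 = 0.03144 mol.
n(HBr) used = 0.1766 x 0.02089 = 0.003689 mol, which equals the excess n(KOH).
So n(KOH) consumed by the sample = 0.03144 - 0.003689 = 0.02775 mol.
n(C6H8O6) = 0.02775 / 1 = 0.02775 mol.
mass = 0.02775 mol x 176.12 g/mol = 4.89 g.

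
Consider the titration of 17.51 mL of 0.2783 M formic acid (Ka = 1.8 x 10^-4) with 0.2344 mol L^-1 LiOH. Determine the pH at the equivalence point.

8.42

n(HCOOH) = 0.2783 x 0.01751 = 0.004873 mol; V(LiOH) at equivalence = 0.004873/0.2344 = 0.02079 L.
At equivalence all the acid is converted to HCOO-; total volume = 0.01751 + 0.02079 = 0.03830 L, so [HCOO-] = 0.004873/0.03830 = 0.1272 M.
Kb = Kw/Ka = 1.0e-14 / 1.8 x 10^-4 = 5.56e-11.
[OH^-] = sqrt(Kb x [HCOO-]) = sqrt(5.56e-11 x 0.1272) = 2.66e-6 M.
pOH = 5.58, so pH = 14.00 - 5.58 = 8.42.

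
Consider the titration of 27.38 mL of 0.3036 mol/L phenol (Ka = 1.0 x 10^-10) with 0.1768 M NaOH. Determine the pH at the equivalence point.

n(C6H5OH) = 0.3036 x 0.02738 = 0.008313 mol; V(NaOH) at equivalence = 0.008313/0.1768 = 0.04702 L.
At equivalence all the acid is converted to C6H5O-; total volume = 0.02738 + 0.04702 = 0.07440 L, so [C6H5O-] = 0.008313/0.07440 = 0.1117 M.
Kb = Kw/Ka = 1.0e-14 / 1.0 x 10^-10 = 0.000100.
[OH^-] = sqrt(Kb x [C6H5O-]) = sqrt(0.000100 x 0.1117) = 0.00334 M.
pOH = 2.48, so pH = 14.00 - 2.48 = 11.52.

11.52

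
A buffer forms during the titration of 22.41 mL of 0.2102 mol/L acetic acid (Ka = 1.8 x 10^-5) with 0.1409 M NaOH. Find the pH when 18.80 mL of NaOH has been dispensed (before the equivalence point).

Initial n(CH3COOH) = 0.2102 x 0.02241 = 0.004711 mol.
n(NaOH) added = 0.1409 x 0.01880 = 0.002649 mol, converting that many moles of CH3COOH to CH3COO-.
Remaining n(CH3COOH) = 0.002062 mol; n(CH3COO-) = 0.002649 mol.
By Henderson-Hasselbalch, pH = pKa + log([A^-]/[HA]) = 4.74 + log(0.002649/0.002062) = 4.74 + (+0.11) = 4.85.

4.85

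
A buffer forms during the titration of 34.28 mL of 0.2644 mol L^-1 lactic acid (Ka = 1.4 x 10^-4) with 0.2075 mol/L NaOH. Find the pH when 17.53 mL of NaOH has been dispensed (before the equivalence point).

3.68

Initial n(HC3H5O3) = 0.2644 x 0.03428 = 0.009064 mol.
n(NaOH) added = 0.2075 x 0.01753 = 0.003637 mol, converting that many moles of HC3H5O3 to C3H5O3-.
Remaining n(HC3H5O3) = 0.005426 mol; n(C3H5O3-) = 0.003637 mol.
By Henderson-Hasselbalch, pH = pKa + log([A^-]/[HA]) = 3.85 + log(0.003637/0.005426) = 3.85 + (-0.17) = 3.68.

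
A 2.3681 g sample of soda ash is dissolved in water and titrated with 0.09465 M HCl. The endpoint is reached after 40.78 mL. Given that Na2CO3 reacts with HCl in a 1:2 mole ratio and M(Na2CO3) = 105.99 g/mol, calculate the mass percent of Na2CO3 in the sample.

n(HCl) = 0.09465 x 0.04078 = 0.003860 mol.
n(Na2CO3) = 0.003860 / 2 = 0.001930 mol.
mass of Na2CO3 = 0.001930 x 105.99 = 0.2046 g.
% purity = 0.2046 / 2.3681 x 100 = 8.64%.

8.64%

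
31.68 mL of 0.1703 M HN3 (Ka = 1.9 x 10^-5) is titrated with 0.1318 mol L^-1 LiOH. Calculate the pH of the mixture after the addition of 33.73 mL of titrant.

5.39

Initial n(HN3) = 0.1703 x 0.03168 = 0.005395 mol.
n(LiOH) added = 0.1318 x 0.03373 = 0.004446 mol, converting that many moles of HN3 to N3-.
Remaining n(HN3) = 0.0009495 mol; n(N3-) = 0.004446 mol.
By Henderson-Hasselbalch, pH = pKa + log([A^-]/[HA]) = 4.72 + log(0.004446/0.0009495) = 4.72 + (+0.67) = 5.39.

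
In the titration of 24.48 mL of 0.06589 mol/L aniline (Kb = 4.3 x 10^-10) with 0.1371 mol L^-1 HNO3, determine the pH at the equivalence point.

2.99

n(C6H5NH2) = 0.06589 x 0.02448 = 0.001613 mol; V(HNO3) at equivalence = 0.001613/0.1371 = 0.01177 L.
At equivalence the base is fully converted to C6H5NH3+; total volume = 0.03625 L, so [C6H5NH3+] = 0.001613/0.03625 = 0.04450 M.
Ka(C6H5NH3+) = Kw/Kb = 1.0e-14 / 4.3 x 10^-10 = 2.33e-5.
[H^+] = sqrt(Ka x [C6H5NH3+]) = sqrt(2.33e-5 x 0.04450) = 0.00102 M.
pH = -log(0.00102) = 2.99.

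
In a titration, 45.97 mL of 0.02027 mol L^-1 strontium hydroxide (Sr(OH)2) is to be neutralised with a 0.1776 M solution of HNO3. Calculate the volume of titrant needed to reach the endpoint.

10.5 mL

n(Sr(OH)2) = 0.02027 mol/L x 0.04597 L = 0.0009318 mol.
The neutralisation is 1 Sr(OH)2 : 2 HNO3, so n(HNO3) = 0.0009318 x 2/1 = 0.001864 mol.
V(HNO3) = 0.001864 / 0.1776 = 0.01049 L = 10.5 mL.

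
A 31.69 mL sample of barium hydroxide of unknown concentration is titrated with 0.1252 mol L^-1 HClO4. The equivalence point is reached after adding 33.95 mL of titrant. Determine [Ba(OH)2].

n(HClO4) delivered = 0.1252 x 0.03395 = 0.004251 mol.
The reaction is 1 Ba(OH)2 + 2 HClO4, so n(Ba(OH)2) = 0.004251 x 1/2 = 0.002125 mol.
[Ba(OH)2] = 0.002125 mol / 0.03169 L = 0.0671 M.

0.0671 M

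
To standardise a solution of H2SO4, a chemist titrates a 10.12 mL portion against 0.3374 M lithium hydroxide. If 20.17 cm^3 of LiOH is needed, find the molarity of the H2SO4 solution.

0.336 M

n(LiOH) delivered = 0.3374 x 0.02017 = 0.006805 mol.
The reaction is 1 H2SO4 + 2 LiOH, so n(H2SO4) = 0.006805 x 1/2 = 0.003403 mol.
[H2SO4] = 0.003403 mol / 0.01012 L = 0.336 M.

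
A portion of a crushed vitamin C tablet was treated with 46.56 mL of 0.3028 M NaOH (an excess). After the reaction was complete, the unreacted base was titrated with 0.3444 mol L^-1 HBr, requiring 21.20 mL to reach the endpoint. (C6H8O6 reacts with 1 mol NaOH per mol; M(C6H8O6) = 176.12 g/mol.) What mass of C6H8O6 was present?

Total n(NaOH) added = 0.3028 x 0.04656 = 0.01410 mol.
n(HBr) used = 0.3444 x 0.02120 = 0.007301 mol, which equals the excess n(NaOH).
So n(NaOH) consumed by the sample = 0.01410 - 0.007301 = 0.006797 mol.
n(C6H8O6) = 0.006797 / 1 = 0.006797 mol.
mass = 0.006797 mol x 176.12 g/mol = 1.20 g.

1.20 g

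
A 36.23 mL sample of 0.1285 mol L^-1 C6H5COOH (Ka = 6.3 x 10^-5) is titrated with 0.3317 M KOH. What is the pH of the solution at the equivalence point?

n(C6H5COOH) = 0.1285 x 0.03623 = 0.004656 mol; V(KOH) at equivalence = 0.004656/0.3317 = 0.01404 L.
At equivalence all the acid is converted to C6H5COO-; total volume = 0.03623 + 0.01404 = 0.05027 L, so [C6H5COO-] = 0.004656/0.05027 = 0.09262 M.
Kb = Kw/Ka = 1.0e-14 / 6.3 x 10^-5 = 1.59e-10.
[OH^-] = sqrt(Kb x [C6H5COO-]) = sqrt(1.59e-10 x 0.09262) = 3.83e-6 M.
pOH = 5.42, so pH = 14.00 - 5.42 = 8.58.

8.58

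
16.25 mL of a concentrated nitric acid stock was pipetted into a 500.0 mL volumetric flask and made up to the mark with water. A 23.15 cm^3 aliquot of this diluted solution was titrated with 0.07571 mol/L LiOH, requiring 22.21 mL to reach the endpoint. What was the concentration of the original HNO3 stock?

2.23 M

n(LiOH) = 0.07571 x 0.02221 = 0.001682 mol.
n(HNO3) in the aliquot = 0.001682 mol.
[diluted HNO3] = 0.001682 / 0.02315 = 0.07264 M.
Dilution factor = 500.0/16.25 = 30.77, so [stock] = 0.07264 x 30.77 = 2.23 M.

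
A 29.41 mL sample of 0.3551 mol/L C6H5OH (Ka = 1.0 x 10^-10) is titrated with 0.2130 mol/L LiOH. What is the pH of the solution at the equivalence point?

n(C6H5OH) = 0.3551 x 0.02941 = 0.01044 mol; V(LiOH) at equivalence = 0.01044/0.2130 = 0.04903 L.
At equivalence all the acid is converted to C6H5O-; total volume = 0.02941 + 0.04903 = 0.07844 L, so [C6H5O-] = 0.01044/0.07844 = 0.1331 M.
Kb = Kw/Ka = 1.0e-14 / 1.0 x 10^-10 = 0.000100.
[OH^-] = sqrt(Kb x [C6H5O-]) = sqrt(0.000100 x 0.1331) = 0.00365 M.
pOH = 2.44, so pH = 14.00 - 2.44 = 11.56.

11.56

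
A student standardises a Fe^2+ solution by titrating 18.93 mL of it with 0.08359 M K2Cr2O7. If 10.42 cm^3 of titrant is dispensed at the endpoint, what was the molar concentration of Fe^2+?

0.276 M

n(K2Cr2O7) = 0.08359 x 0.01042 = 0.0008710 mol.
From the balanced equation, 1 mol K2Cr2O7 reacts with 6 mol Fe^2+, so n(Fe^2+) = 0.0008710 x 6/1 = 0.005226 mol.
[Fe^2+] = 0.005226 / 0.01893 L = 0.276 M.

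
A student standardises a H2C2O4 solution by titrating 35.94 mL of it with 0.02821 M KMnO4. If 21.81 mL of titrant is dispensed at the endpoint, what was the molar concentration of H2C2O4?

n(KMnO4) = 0.02821 x 0.02181 = 0.0006153 mol.
From the balanced equation, 2 mol KMnO4 reacts with 5 mol H2C2O4, so n(H2C2O4) = 0.0006153 x 5/2 = 0.001538 mol.
[H2C2O4] = 0.001538 / 0.03594 L = 0.0428 M.

0.0428 M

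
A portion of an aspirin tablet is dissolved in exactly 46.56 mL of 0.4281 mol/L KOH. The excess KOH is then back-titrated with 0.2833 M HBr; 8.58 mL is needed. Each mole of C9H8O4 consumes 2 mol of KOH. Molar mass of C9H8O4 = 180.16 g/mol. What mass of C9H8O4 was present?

1.58 g

Total n(KOH) added = 0.4281 x 0.04656 = 0.01993 mol.
n(HBr) used = 0.2833 x 0.008580 = 0.002431 mol, which equals the excess n(KOH).
So n(KOH) consumed by the sample = 0.01993 - 0.002431 = 0.01750 mol.
n(C9H8O4) = 0.01750 / 2 = 0.008751 mol.
mass = 0.008751 mol x 180.16 g/mol = 1.58 g.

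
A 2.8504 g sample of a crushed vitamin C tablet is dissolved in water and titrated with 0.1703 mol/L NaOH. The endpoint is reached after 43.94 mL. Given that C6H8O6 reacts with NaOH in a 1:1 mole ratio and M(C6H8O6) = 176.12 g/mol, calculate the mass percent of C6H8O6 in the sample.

n(NaOH) = 0.1703 x 0.04394 = 0.007483 mol.
n(C6H8O6) = 0.007483 / 1 = 0.007483 mol.
mass of C6H8O6 = 0.007483 x 176.12 = 1.318 g.
% purity = 1.318 / 2.8504 x 100 = 46.2%.

46.2%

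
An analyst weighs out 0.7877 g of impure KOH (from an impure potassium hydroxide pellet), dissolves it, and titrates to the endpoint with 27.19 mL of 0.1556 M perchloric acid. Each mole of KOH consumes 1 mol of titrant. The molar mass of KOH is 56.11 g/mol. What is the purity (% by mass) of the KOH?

n(HClO4) = 0.1556 x 0.02719 = 0.004231 mol.
n(KOH) = 0.004231 / 1 = 0.004231 mol.
mass of KOH = 0.004231 x 56.11 = 0.2374 g.
% purity = 0.2374 / 0.7877 x 100 = 30.1%.

30.1%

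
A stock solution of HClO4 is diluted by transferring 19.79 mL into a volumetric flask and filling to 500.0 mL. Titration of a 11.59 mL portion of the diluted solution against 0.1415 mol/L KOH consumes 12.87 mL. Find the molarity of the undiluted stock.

3.97 M

n(KOH) = 0.1415 x 0.01287 = 0.001821 mol.
n(HClO4) in the aliquot = 0.001821 mol.
[diluted HClO4] = 0.001821 / 0.01159 = 0.1571 M.
Dilution factor = 500.0/19.79 = 25.27, so [stock] = 0.1571 x 25.27 = 3.97 M.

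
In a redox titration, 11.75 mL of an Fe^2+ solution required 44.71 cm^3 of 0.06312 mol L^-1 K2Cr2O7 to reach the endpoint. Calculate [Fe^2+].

1.44 M

n(K2Cr2O7) = 0.06312 x 0.04471 = 0.002822 mol.
From the balanced equation, 1 mol K2Cr2O7 reacts with 6 mol Fe^2+, so n(Fe^2+) = 0.002822 x 6/1 = 0.01693 mol.
[Fe^2+] = 0.01693 / 0.01175 L = 1.44 M.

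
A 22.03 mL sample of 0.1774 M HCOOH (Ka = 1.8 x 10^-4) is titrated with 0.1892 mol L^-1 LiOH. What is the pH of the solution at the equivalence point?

8.35

n(HCOOH) = 0.1774 x 0.02203 = 0.003908 mol; V(LiOH) at equivalence = 0.003908/0.1892 = 0.02066 L.
At equivalence all the acid is converted to HCOO-; total volume = 0.02203 + 0.02066 = 0.04269 L, so [HCOO-] = 0.003908/0.04269 = 0.09156 M.
Kb = Kw/Ka = 1.0e-14 / 1.8 x 10^-4 = 5.56e-11.
[OH^-] = sqrt(Kb x [HCOO-]) = sqrt(5.56e-11 x 0.09156) = 2.26e-6 M.
pOH = 5.65, so pH = 14.00 - 5.65 = 8.35.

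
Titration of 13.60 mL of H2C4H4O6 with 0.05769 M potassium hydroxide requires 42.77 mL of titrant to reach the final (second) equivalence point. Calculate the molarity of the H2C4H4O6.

0.0907 M

n(KOH) = 0.05769 x 0.04277 = 0.002467 mol.
At the final (second) equivalence point, 2 mol OH^- react per mol H2C4H4O6, so n(H2C4H4O6) = 0.002467 / 2 = 0.001234 mol.
[H2C4H4O6] = 0.001234 / 0.01360 L = 0.0907 M.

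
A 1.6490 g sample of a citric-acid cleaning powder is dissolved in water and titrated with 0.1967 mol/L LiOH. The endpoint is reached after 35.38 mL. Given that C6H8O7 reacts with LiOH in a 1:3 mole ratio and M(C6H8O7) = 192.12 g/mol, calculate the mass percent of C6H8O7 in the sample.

27.0%

n(LiOH) = 0.1967 x 0.03538 = 0.006959 mol.
n(C6H8O7) = 0.006959 / 3 = 0.002320 mol.
mass of C6H8O7 = 0.002320 x 192.12 = 0.4457 g.
% purity = 0.4457 / 1.6490 x 100 = 27.0%.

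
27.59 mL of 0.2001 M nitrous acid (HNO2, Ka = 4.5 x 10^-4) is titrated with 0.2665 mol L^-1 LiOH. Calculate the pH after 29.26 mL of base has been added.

12.60

n(acid) = 0.2001 x 0.02759 = 0.005521 mol; n(LiOH) added = 0.2665 x 0.02926 = 0.007798 mol.
Base is in excess by 0.007798 - 0.005521 = 0.002277 mol in a total volume of 0.05685 L.
[OH^-] = 0.002277/0.05685 = 0.04005 M, so pOH = 1.40 and pH = 14.00 - 1.40 = 12.60.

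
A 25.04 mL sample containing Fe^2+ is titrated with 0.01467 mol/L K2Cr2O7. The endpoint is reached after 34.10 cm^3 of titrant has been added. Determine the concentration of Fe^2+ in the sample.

n(K2Cr2O7) = 0.01467 x 0.03410 = 0.0005002 mol.
From the balanced equation, 1 mol K2Cr2O7 reacts with 6 mol Fe^2+, so n(Fe^2+) = 0.0005002 x 6/1 = 0.003001 mol.
[Fe^2+] = 0.003001 / 0.02504 L = 0.120 M.

0.120 M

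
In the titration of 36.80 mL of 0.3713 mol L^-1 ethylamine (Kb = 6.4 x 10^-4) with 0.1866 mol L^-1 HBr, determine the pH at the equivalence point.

5.86

n(C2H5NH2) = 0.3713 x 0.03680 = 0.01366 mol; V(HBr) at equivalence = 0.01366/0.1866 = 0.07323 L.
At equivalence the base is fully converted to C2H5NH3+; total volume = 0.1100 L, so [C2H5NH3+] = 0.01366/0.1100 = 0.1242 M.
Ka(C2H5NH3+) = Kw/Kb = 1.0e-14 / 6.4 x 10^-4 = 1.56e-11.
[H^+] = sqrt(Ka x [C2H5NH3+]) = sqrt(1.56e-11 x 0.1242) = 1.39e-6 M.
pH = -log(1.39e-6) = 5.86.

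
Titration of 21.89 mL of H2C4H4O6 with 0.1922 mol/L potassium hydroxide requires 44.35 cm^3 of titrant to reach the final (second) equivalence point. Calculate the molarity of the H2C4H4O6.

0.195 M

n(KOH) = 0.1922 x 0.04435 = 0.008524 mol.
At the final (second) equivalence point, 2 mol OH^- react per mol H2C4H4O6, so n(H2C4H4O6) = 0.008524 / 2 = 0.004262 mol.
[H2C4H4O6] = 0.004262 / 0.02189 L = 0.195 M.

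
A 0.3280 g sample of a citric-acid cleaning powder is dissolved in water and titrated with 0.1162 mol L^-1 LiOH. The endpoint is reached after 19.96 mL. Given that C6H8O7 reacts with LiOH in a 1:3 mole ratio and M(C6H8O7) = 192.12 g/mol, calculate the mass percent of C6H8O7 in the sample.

n(LiOH) = 0.1162 x 0.01996 = 0.002319 mol.
n(C6H8O7) = 0.002319 / 3 = 0.0007731 mol.
mass of C6H8O7 = 0.0007731 x 192.12 = 0.1485 g.
% purity = 0.1485 / 0.3280 x 100 = 45.3%.

45.3%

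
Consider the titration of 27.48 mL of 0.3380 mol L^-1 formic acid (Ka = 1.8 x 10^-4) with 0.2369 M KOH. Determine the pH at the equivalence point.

n(HCOOH) = 0.3380 x 0.02748 = 0.009288 mol; V(KOH) at equivalence = 0.009288/0.2369 = 0.03921 L.
At equivalence all the acid is converted to HCOO-; total volume = 0.02748 + 0.03921 = 0.06669 L, so [HCOO-] = 0.009288/0.06669 = 0.1393 M.
Kb = Kw/Ka = 1.0e-14 / 1.8 x 10^-4 = 5.56e-11.
[OH^-] = sqrt(Kb x [HCOO-]) = sqrt(5.56e-11 x 0.1393) = 2.78e-6 M.
pOH = 5.56, so pH = 14.00 - 5.56 = 8.44.

8.44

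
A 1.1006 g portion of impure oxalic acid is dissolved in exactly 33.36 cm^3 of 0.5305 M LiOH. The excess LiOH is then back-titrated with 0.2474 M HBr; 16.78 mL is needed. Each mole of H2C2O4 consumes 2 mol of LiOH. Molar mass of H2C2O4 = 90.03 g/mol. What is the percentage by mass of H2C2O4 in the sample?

55.4%

Total n(LiOH) added = 0.5305 x 0.03336 = 0.01770 mol.
n(HBr) used = 0.2474 x 0.01678 = 0.004151 mol, which equals the excess n(LiOH).
So n(LiOH) consumed by the sample = 0.01770 - 0.004151 = 0.01355 mol.
n(H2C2O4) = 0.01355 / 2 = 0.006773 mol.
mass H2C2O4 = 0.006773 x 90.03 = 0.6098 g, so %H2C2O4 = 0.6098/1.1006 x 100 = 55.4%.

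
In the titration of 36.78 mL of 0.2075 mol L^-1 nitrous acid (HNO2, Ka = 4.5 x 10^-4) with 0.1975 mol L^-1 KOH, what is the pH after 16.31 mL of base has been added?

3.21

Initial n(HNO2) = 0.2075 x 0.03678 = 0.007632 mol.
n(KOH) added = 0.1975 x 0.01631 = 0.003221 mol, converting that many moles of HNO2 to NO2-.
Remaining n(HNO2) = 0.004411 mol; n(NO2-) = 0.003221 mol.
By Henderson-Hasselbalch, pH = pKa + log([A^-]/[HA]) = 3.35 + log(0.003221/0.004411) = 3.35 + (-0.14) = 3.21.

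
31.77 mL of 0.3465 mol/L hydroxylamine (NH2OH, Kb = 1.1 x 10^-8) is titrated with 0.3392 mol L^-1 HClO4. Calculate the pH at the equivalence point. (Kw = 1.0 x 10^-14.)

3.40

n(NH2OH) = 0.3465 x 0.03177 = 0.01101 mol; V(HClO4) at equivalence = 0.01101/0.3392 = 0.03245 L.
At equivalence the base is fully converted to NH3OH+; total volume = 0.06422 L, so [NH3OH+] = 0.01101/0.06422 = 0.1714 M.
Ka(NH3OH+) = Kw/Kb = 1.0e-14 / 1.1 x 10^-8 = 9.09e-7.
[H^+] = sqrt(Ka x [NH3OH+]) = sqrt(9.09e-7 x 0.1714) = 0.000395 M.
pH = -log(0.000395) = 3.40.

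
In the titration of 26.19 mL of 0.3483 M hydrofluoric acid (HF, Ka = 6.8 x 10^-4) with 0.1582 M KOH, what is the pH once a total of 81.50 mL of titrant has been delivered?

12.54

n(acid) = 0.3483 x 0.02619 = 0.009122 mol; n(KOH) added = 0.1582 x 0.08150 = 0.01289 mol.
Base is in excess by 0.01289 - 0.009122 = 0.003771 mol in a total volume of 0.1077 L.
[OH^-] = 0.003771/0.1077 = 0.03502 M, so pOH = 1.46 and pH = 14.00 - 1.46 = 12.54.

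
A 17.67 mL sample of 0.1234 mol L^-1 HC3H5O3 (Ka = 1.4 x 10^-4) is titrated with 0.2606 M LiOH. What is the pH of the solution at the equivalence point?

n(HC3H5O3) = 0.1234 x 0.01767 = 0.002180 mol; V(LiOH) at equivalence = 0.002180/0.2606 = 0.008367 L.
At equivalence all the acid is converted to C3H5O3-; total volume = 0.01767 + 0.008367 = 0.02604 L, so [C3H5O3-] = 0.002180/0.02604 = 0.08374 M.
Kb = Kw/Ka = 1.0e-14 / 1.4 x 10^-4 = 7.14e-11.
[OH^-] = sqrt(Kb x [C3H5O3-]) = sqrt(7.14e-11 x 0.08374) = 2.45e-6 M.
pOH = 5.61, so pH = 14.00 - 5.61 = 8.39.

8.39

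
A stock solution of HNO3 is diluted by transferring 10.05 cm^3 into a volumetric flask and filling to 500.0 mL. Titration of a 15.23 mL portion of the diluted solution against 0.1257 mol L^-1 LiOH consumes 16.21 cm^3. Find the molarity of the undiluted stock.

6.66 M

n(LiOH) = 0.1257 x 0.01621 = 0.002038 mol.
n(HNO3) in the aliquot = 0.002038 mol.
[diluted HNO3] = 0.002038 / 0.01523 = 0.1338 M.
Dilution factor = 500.0/10.05 = 49.75, so [stock] = 0.1338 x 49.75 = 6.66 M.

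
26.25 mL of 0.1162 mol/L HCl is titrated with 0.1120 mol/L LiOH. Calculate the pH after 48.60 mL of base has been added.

n(acid) = 0.1162 x 0.02625 = 0.003050 mol; n(LiOH) added = 0.1120 x 0.04860 = 0.005443 mol.
Base is in excess by 0.005443 - 0.003050 = 0.002393 mol in a total volume of 0.07485 L.
[OH^-] = 0.002393/0.07485 = 0.03197 M, so pOH = 1.50 and pH = 14.00 - 1.50 = 12.50.

12.50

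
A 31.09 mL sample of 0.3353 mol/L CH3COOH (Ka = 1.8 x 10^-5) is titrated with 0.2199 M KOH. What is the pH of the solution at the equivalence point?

n(CH3COOH) = 0.3353 x 0.03109 = 0.01042 mol; V(KOH) at equivalence = 0.01042/0.2199 = 0.04741 L.
At equivalence all the acid is converted to CH3COO-; total volume = 0.03109 + 0.04741 = 0.07850 L, so [CH3COO-] = 0.01042/0.07850 = 0.1328 M.
Kb = Kw/Ka = 1.0e-14 / 1.8 x 10^-5 = 5.56e-10.
[OH^-] = sqrt(Kb x [CH3COO-]) = sqrt(5.56e-10 x 0.1328) = 8.59e-6 M.
pOH = 5.07, so pH = 14.00 - 5.07 = 8.93.

8.93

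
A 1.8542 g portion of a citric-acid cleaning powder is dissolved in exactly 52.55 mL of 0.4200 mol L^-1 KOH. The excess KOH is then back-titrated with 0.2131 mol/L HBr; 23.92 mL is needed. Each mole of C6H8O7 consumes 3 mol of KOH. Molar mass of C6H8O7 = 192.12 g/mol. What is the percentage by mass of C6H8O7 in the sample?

Total n(KOH) added = 0.4200 x 0.05255 = 0.02207 mol.
n(HBr) used = 0.2131 x 0.02392 = 0.005097 mol, which equals the excess n(KOH).
So n(KOH) consumed by the sample = 0.02207 - 0.005097 = 0.01697 mol.
n(C6H8O7) = 0.01697 / 3 = 0.005658 mol.
mass C6H8O7 = 0.005658 x 192.12 = 1.087 g, so %C6H8O7 = 1.087/1.8542 x 100 = 58.6%.

58.6%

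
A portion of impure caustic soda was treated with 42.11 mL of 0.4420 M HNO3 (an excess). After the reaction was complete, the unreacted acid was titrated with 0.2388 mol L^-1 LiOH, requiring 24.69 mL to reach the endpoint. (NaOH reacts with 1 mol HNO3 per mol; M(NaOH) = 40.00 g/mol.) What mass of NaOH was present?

0.509 g

Total n(HNO3) added = 0.4420 x 0.04211 = 0.01861 mol.
n(LiOH) used = 0.2388 x 0.02469 = 0.005896 mol, which equals the excess n(HNO3).
So n(HNO3) consumed by the sample = 0.01861 - 0.005896 = 0.01272 mol.
n(NaOH) = 0.01272 / 1 = 0.01272 mol.
mass = 0.01272 mol x 40.00 g/mol = 0.509 g.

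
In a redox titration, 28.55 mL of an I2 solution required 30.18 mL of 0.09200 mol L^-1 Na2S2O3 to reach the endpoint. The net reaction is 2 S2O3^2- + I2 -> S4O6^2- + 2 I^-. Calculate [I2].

0.0486 M

n(Na2S2O3) = 0.09200 x 0.03018 = 0.002777 mol.
From the balanced equation, 2 mol Na2S2O3 reacts with 1 mol I2, so n(I2) = 0.002777 x 1/2 = 0.001388 mol.
[I2] = 0.001388 / 0.02855 L = 0.0486 M.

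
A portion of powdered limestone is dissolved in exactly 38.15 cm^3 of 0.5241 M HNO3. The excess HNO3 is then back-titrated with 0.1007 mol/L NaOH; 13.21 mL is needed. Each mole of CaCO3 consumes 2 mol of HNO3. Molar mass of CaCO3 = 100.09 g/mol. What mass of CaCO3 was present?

0.934 g

Total n(HNO3) added = 0.5241 x 0.03815 = 0.01999 mol.
n(NaOH) used = 0.1007 x 0.01321 = 0.001330 mol, which equals the excess n(HNO3).
So n(HNO3) consumed by the sample = 0.01999 - 0.001330 = 0.01866 mol.
n(CaCO3) = 0.01866 / 2 = 0.009332 mol.
mass = 0.009332 mol x 100.09 g/mol = 0.934 g.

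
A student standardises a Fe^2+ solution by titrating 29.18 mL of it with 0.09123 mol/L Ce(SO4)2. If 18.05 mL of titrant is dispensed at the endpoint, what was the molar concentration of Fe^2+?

n(Ce(SO4)2) = 0.09123 x 0.01805 = 0.001647 mol.
From the balanced equation, 1 mol Ce(SO4)2 reacts with 1 mol Fe^2+, so n(Fe^2+) = 0.001647 x 1/1 = 0.001647 mol.
[Fe^2+] = 0.001647 / 0.02918 L = 0.0564 M.

0.0564 M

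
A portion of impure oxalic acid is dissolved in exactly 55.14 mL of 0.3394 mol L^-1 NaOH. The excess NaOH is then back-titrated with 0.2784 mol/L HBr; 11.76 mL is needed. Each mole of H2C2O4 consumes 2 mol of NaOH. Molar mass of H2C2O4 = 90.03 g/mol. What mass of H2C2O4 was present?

Total n(NaOH) added = 0.3394 x 0.05514 = 0.01871 mol.
n(HBr) used = 0.2784 x 0.01176 = 0.003274 mol, which equals the excess n(NaOH).
So n(NaOH) consumed by the sample = 0.01871 - 0.003274 = 0.01544 mol.
n(H2C2O4) = 0.01544 / 2 = 0.007720 mol.
mass = 0.007720 mol x 90.03 g/mol = 0.695 g.

0.695 g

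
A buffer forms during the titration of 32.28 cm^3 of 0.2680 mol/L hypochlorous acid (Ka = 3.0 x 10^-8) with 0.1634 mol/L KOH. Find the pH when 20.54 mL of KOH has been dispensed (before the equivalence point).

Initial n(HClO) = 0.2680 x 0.03228 = 0.008651 mol.
n(KOH) added = 0.1634 x 0.02054 = 0.003356 mol, converting that many moles of HClO to ClO-.
Remaining n(HClO) = 0.005295 mol; n(ClO-) = 0.003356 mol.
By Henderson-Hasselbalch, pH = pKa + log([A^-]/[HA]) = 7.52 + log(0.003356/0.005295) = 7.52 + (-0.20) = 7.32.

7.32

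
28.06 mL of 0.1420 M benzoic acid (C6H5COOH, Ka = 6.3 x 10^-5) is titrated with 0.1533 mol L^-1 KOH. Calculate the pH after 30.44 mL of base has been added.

n(acid) = 0.1420 x 0.02806 = 0.003985 mol; n(KOH) added = 0.1533 x 0.03044 = 0.004666 mol.
Base is in excess by 0.004666 - 0.003985 = 0.0006819 mol in a total volume of 0.05850 L.
[OH^-] = 0.0006819/0.05850 = 0.01166 M, so pOH = 1.93 and pH = 14.00 - 1.93 = 12.07.

12.07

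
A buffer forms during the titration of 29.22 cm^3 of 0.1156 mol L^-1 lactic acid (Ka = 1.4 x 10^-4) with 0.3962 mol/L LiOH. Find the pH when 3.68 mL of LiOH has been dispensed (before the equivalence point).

3.73

Initial n(HC3H5O3) = 0.1156 x 0.02922 = 0.003378 mol.
n(LiOH) added = 0.3962 x 0.003680 = 0.001458 mol, converting that many moles of HC3H5O3 to C3H5O3-.
Remaining n(HC3H5O3) = 0.001920 mol; n(C3H5O3-) = 0.001458 mol.
By Henderson-Hasselbalch, pH = pKa + log([A^-]/[HA]) = 3.85 + log(0.001458/0.001920) = 3.85 + (-0.12) = 3.73.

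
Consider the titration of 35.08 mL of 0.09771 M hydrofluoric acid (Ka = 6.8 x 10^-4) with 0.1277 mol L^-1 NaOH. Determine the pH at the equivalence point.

7.96

n(HF) = 0.09771 x 0.03508 = 0.003428 mol; V(NaOH) at equivalence = 0.003428/0.1277 = 0.02684 L.
At equivalence all the acid is converted to F-; total volume = 0.03508 + 0.02684 = 0.06192 L, so [F-] = 0.003428/0.06192 = 0.05535 M.
Kb = Kw/Ka = 1.0e-14 / 6.8 x 10^-4 = 1.47e-11.
[OH^-] = sqrt(Kb x [F-]) = sqrt(1.47e-11 x 0.05535) = 9.02e-7 M.
pOH = 6.04, so pH = 14.00 - 6.04 = 7.96.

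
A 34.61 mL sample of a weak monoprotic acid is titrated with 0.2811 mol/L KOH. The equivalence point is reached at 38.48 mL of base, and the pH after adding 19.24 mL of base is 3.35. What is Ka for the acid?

4.5 x 10^-4

19.24 mL is half of the equivalence volume, so this is the half-equivalence point where [HA] = [A^-].
At half-equivalence pH = pKa, so pKa = 3.35.
Ka = 10^(-3.35) = 4.5 x 10^-4.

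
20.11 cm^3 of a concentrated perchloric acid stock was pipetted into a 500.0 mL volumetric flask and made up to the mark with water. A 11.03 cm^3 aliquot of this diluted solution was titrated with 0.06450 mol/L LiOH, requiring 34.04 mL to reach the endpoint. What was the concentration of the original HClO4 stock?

n(LiOH) = 0.06450 x 0.03404 = 0.002196 mol.
n(HClO4) in the aliquot = 0.002196 mol.
[diluted HClO4] = 0.002196 / 0.01103 = 0.1991 M.
Dilution factor = 500.0/20.11 = 24.86, so [stock] = 0.1991 x 24.86 = 4.95 M.

4.95 M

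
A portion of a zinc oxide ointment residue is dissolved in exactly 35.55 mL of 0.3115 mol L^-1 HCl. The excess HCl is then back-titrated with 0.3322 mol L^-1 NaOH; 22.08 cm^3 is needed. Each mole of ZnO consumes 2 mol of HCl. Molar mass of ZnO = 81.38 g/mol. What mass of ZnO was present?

0.152 g

Total n(HCl) added = 0.3115 x 0.03555 = 0.01107 mol.
n(NaOH) used = 0.3322 x 0.02208 = 0.007335 mol, which equals the excess n(HCl).
So n(HCl) consumed by the sample = 0.01107 - 0.007335 = 0.003739 mol.
n(ZnO) = 0.003739 / 2 = 0.001869 mol.
mass = 0.001869 mol x 81.38 g/mol = 0.152 g.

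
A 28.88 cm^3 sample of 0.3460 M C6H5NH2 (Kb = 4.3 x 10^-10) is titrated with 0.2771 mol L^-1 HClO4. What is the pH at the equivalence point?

n(C6H5NH2) = 0.3460 x 0.02888 = 0.009992 mol; V(HClO4) at equivalence = 0.009992/0.2771 = 0.03606 L.
At equivalence the base is fully converted to C6H5NH3+; total volume = 0.06494 L, so [C6H5NH3+] = 0.009992/0.06494 = 0.1539 M.
Ka(C6H5NH3+) = Kw/Kb = 1.0e-14 / 4.3 x 10^-10 = 2.33e-5.
[H^+] = sqrt(Ka x [C6H5NH3+]) = sqrt(2.33e-5 x 0.1539) = 0.00189 M.
pH = -log(0.00189) = 2.72.

2.72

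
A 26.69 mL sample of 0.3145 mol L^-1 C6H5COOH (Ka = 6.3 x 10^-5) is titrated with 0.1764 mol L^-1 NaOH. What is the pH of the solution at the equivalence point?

8.63

n(C6H5COOH) = 0.3145 x 0.02669 = 0.008394 mol; V(NaOH) at equivalence = 0.008394/0.1764 = 0.04759 L.
At equivalence all the acid is converted to C6H5COO-; total volume = 0.02669 + 0.04759 = 0.07428 L, so [C6H5COO-] = 0.008394/0.07428 = 0.1130 M.
Kb = Kw/Ka = 1.0e-14 / 6.3 x 10^-5 = 1.59e-10.
[OH^-] = sqrt(Kb x [C6H5COO-]) = sqrt(1.59e-10 x 0.1130) = 4.24e-6 M.
pOH = 5.37, so pH = 14.00 - 5.37 = 8.63.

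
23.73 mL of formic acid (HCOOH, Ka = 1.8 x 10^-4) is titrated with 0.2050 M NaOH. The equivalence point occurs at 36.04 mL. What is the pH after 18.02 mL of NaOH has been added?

18.02 mL is exactly half the equivalence volume (36.04/2), i.e. the half-equivalence point.
There, n(HA) = n(A^-), so pH = pKa = -log(1.8 x 10^-4) = 3.74.

3.74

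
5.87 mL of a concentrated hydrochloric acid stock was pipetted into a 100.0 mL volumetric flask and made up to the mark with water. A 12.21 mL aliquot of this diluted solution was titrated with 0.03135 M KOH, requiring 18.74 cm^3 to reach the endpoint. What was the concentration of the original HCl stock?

0.820 M

n(KOH) = 0.03135 x 0.01874 = 0.0005875 mol.
n(HCl) in the aliquot = 0.0005875 mol.
[diluted HCl] = 0.0005875 / 0.01221 = 0.04812 M.
Dilution factor = 100.0/5.870 = 17.04, so [stock] = 0.04812 x 17.04 = 0.820 M.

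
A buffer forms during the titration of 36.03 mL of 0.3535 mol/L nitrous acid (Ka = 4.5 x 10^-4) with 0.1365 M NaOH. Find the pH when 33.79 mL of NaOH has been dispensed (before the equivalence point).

3.10

Initial n(HNO2) = 0.3535 x 0.03603 = 0.01274 mol.
n(NaOH) added = 0.1365 x 0.03379 = 0.004612 mol, converting that many moles of HNO2 to NO2-.
Remaining n(HNO2) = 0.008124 mol; n(NO2-) = 0.004612 mol.
By Henderson-Hasselbalch, pH = pKa + log([A^-]/[HA]) = 3.35 + log(0.004612/0.008124) = 3.35 + (-0.25) = 3.10.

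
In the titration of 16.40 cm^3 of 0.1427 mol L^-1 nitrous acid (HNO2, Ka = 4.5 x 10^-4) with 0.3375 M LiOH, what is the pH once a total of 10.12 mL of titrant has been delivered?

n(acid) = 0.1427 x 0.01640 = 0.002340 mol; n(LiOH) added = 0.3375 x 0.01012 = 0.003415 mol.
Base is in excess by 0.003415 - 0.002340 = 0.001075 mol in a total volume of 0.02652 L.
[OH^-] = 0.001075/0.02652 = 0.04054 M, so pOH = 1.39 and pH = 14.00 - 1.39 = 12.61.

12.61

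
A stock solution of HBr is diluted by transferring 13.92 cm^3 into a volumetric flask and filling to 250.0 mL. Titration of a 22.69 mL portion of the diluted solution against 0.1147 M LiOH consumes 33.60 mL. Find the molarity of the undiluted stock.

3.05 M

n(LiOH) = 0.1147 x 0.03360 = 0.003854 mol.
n(HBr) in the aliquot = 0.003854 mol.
[diluted HBr] = 0.003854 / 0.02269 = 0.1699 M.
Dilution factor = 250.0/13.92 = 17.96, so [stock] = 0.1699 x 17.96 = 3.05 M.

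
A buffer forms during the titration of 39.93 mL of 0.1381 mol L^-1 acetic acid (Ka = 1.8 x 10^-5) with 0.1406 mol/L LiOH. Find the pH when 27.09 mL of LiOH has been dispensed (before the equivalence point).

Initial n(CH3COOH) = 0.1381 x 0.03993 = 0.005514 mol.
n(LiOH) added = 0.1406 x 0.02709 = 0.003809 mol, converting that many moles of CH3COOH to CH3COO-.
Remaining n(CH3COOH) = 0.001705 mol; n(CH3COO-) = 0.003809 mol.
By Henderson-Hasselbalch, pH = pKa + log([A^-]/[HA]) = 4.74 + log(0.003809/0.001705) = 4.74 + (+0.35) = 5.09.

5.09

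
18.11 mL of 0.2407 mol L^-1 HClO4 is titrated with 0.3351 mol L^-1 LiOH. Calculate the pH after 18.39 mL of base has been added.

n(acid) = 0.2407 x 0.01811 = 0.004359 mol; n(LiOH) added = 0.3351 x 0.01839 = 0.006162 mol.
Base is in excess by 0.006162 - 0.004359 = 0.001803 mol in a total volume of 0.03650 L.
[OH^-] = 0.001803/0.03650 = 0.04941 M, so pOH = 1.31 and pH = 14.00 - 1.31 = 12.69.

12.69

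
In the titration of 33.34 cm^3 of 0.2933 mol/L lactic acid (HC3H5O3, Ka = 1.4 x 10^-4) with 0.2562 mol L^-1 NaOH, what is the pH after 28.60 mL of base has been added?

Initial n(HC3H5O3) = 0.2933 x 0.03334 = 0.009779 mol.
n(NaOH) added = 0.2562 x 0.02860 = 0.007327 mol, converting that many moles of HC3H5O3 to C3H5O3-.
Remaining n(HC3H5O3) = 0.002451 mol; n(C3H5O3-) = 0.007327 mol.
By Henderson-Hasselbalch, pH = pKa + log([A^-]/[HA]) = 3.85 + log(0.007327/0.002451) = 3.85 + (+0.48) = 4.33.

4.33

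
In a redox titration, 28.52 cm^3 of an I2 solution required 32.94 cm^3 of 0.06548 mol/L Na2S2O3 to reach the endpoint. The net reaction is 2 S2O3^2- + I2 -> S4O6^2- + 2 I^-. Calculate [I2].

0.0378 M

n(Na2S2O3) = 0.06548 x 0.03294 = 0.002157 mol.
From the balanced equation, 2 mol Na2S2O3 reacts with 1 mol I2, so n(I2) = 0.002157 x 1/2 = 0.001078 mol.
[I2] = 0.001078 / 0.02852 L = 0.0378 M.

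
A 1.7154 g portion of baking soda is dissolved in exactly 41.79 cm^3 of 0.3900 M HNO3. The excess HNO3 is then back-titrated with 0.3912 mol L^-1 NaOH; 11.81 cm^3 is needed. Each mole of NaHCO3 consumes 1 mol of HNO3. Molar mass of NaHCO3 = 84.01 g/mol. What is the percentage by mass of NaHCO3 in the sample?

Total n(HNO3) added = 0.3900 x 0.04179 = 0.01630 mol.
n(NaOH) used = 0.3912 x 0.01181 = 0.004620 mol, which equals the excess n(HNO3).
So n(HNO3) consumed by the sample = 0.01630 - 0.004620 = 0.01168 mol.
n(NaHCO3) = 0.01168 / 1 = 0.01168 mol.
mass NaHCO3 = 0.01168 x 84.01 = 0.9811 g, so %NaHCO3 = 0.9811/1.7154 x 100 = 57.2%.

57.2%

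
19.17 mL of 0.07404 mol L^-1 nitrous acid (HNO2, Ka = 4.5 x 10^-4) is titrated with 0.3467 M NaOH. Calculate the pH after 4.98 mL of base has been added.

n(acid) = 0.07404 x 0.01917 = 0.001419 mol; n(NaOH) added = 0.3467 x 0.004980 = 0.001727 mol.
Base is in excess by 0.001727 - 0.001419 = 0.0003072 mol in a total volume of 0.02415 L.
[OH^-] = 0.0003072/0.02415 = 0.01272 M, so pOH = 1.90 and pH = 14.00 - 1.90 = 12.10.

12.10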